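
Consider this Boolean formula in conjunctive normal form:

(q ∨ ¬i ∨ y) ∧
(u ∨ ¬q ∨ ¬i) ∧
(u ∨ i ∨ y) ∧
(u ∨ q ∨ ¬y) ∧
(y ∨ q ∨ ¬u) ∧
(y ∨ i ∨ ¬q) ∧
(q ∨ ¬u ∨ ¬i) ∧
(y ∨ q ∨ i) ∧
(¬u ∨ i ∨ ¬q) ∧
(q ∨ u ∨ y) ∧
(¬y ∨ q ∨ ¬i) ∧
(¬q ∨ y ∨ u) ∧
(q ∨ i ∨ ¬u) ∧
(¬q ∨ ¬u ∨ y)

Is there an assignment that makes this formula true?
Yes

Yes, the formula is satisfiable.

One satisfying assignment is: y=True, u=False, q=True, i=False

Verification: With this assignment, all 14 clauses evaluate to true.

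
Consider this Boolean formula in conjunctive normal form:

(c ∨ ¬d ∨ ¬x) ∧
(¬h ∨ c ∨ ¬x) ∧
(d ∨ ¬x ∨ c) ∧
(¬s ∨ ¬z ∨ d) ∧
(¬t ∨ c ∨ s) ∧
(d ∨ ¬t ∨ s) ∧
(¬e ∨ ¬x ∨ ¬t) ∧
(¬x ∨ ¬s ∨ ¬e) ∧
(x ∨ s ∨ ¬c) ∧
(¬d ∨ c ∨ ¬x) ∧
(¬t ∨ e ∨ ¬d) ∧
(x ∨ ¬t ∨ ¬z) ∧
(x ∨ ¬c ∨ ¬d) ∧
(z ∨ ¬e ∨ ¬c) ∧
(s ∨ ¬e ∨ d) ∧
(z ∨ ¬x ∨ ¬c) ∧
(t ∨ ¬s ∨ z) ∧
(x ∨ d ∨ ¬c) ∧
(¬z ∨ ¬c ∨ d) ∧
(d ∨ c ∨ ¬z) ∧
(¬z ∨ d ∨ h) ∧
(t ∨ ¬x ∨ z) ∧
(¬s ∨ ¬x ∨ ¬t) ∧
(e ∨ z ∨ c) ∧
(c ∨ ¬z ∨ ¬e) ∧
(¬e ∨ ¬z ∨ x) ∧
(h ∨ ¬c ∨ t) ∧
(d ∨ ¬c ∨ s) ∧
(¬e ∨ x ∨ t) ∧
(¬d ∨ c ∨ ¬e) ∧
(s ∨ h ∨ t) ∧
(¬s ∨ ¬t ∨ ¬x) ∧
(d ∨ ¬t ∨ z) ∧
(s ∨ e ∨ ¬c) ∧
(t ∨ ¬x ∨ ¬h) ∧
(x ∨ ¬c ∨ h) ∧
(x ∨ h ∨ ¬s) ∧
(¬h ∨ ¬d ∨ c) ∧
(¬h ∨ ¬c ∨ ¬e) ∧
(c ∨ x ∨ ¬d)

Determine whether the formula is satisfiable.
No

No, the formula is not satisfiable.

No assignment of truth values to the variables can make all 40 clauses true simultaneously.

The formula is UNSAT (unsatisfiable).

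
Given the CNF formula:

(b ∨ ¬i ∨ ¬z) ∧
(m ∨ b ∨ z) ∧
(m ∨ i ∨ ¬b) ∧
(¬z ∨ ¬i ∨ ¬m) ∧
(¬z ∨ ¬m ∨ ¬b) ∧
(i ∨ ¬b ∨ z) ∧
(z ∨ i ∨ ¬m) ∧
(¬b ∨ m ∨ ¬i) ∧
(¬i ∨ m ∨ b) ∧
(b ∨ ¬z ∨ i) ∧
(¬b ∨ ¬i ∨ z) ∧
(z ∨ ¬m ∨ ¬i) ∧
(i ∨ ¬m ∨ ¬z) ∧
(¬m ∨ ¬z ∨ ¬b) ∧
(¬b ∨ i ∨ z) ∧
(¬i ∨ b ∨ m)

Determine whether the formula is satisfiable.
No

No, the formula is not satisfiable.

No assignment of truth values to the variables can make all 16 clauses true simultaneously.

The formula is UNSAT (unsatisfiable).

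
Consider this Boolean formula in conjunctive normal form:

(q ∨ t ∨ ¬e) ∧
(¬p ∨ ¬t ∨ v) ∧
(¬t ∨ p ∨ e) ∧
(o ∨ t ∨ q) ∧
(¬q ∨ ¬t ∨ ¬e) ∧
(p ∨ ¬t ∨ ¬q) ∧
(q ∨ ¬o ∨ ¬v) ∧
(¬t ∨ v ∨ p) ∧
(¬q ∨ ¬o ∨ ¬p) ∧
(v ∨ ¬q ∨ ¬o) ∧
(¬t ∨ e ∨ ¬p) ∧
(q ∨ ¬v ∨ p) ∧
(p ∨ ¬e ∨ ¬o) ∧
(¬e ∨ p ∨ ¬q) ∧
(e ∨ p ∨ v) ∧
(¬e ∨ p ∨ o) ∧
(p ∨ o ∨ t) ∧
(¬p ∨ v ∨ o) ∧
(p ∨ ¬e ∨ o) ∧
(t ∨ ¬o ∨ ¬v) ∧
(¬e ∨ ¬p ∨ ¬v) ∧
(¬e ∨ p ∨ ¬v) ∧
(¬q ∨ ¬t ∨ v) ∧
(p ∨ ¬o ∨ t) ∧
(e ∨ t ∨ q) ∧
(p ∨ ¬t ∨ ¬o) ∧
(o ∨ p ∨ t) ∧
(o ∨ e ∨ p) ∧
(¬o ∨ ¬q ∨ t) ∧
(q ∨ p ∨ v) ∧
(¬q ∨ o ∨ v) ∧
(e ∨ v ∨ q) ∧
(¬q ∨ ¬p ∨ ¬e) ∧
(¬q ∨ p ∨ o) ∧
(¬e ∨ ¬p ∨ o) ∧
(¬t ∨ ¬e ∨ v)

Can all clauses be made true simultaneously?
Yes

Yes, the formula is satisfiable.

One satisfying assignment is: q=True, p=True, o=False, t=False, v=True, e=False

Verification: With this assignment, all 36 clauses evaluate to true.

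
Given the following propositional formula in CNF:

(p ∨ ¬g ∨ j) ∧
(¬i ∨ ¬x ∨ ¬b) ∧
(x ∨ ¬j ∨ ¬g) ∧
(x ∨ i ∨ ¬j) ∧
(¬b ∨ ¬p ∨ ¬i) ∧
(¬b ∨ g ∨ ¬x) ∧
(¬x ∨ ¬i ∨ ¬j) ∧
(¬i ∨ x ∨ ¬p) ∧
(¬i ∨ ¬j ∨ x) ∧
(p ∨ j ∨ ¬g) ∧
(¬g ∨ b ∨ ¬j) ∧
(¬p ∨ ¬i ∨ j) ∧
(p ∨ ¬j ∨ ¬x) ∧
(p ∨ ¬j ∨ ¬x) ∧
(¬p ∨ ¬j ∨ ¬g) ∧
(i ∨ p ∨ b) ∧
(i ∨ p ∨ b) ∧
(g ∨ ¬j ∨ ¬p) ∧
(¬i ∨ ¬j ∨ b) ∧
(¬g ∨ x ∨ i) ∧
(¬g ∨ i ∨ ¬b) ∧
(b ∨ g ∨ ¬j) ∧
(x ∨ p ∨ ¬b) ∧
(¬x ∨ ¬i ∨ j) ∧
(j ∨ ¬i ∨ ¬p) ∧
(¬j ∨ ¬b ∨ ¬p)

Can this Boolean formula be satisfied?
Yes

Yes, the formula is satisfiable.

One satisfying assignment is: x=False, i=False, g=False, b=False, j=False, p=True

Verification: With this assignment, all 26 clauses evaluate to true.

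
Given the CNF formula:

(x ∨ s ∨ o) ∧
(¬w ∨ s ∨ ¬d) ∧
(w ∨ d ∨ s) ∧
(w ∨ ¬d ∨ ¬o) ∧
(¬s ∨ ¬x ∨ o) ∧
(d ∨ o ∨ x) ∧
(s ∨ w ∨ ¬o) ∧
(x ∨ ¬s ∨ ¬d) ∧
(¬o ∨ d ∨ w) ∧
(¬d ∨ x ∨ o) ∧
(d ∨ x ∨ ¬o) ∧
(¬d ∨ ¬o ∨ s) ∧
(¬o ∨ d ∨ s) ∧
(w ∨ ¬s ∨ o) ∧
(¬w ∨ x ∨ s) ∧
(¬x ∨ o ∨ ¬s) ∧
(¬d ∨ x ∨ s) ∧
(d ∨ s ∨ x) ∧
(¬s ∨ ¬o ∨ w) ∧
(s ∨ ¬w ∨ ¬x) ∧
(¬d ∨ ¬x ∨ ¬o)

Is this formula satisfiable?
Yes

Yes, the formula is satisfiable.

One satisfying assignment is: d=True, o=False, x=True, w=False, s=False

Verification: With this assignment, all 21 clauses evaluate to true.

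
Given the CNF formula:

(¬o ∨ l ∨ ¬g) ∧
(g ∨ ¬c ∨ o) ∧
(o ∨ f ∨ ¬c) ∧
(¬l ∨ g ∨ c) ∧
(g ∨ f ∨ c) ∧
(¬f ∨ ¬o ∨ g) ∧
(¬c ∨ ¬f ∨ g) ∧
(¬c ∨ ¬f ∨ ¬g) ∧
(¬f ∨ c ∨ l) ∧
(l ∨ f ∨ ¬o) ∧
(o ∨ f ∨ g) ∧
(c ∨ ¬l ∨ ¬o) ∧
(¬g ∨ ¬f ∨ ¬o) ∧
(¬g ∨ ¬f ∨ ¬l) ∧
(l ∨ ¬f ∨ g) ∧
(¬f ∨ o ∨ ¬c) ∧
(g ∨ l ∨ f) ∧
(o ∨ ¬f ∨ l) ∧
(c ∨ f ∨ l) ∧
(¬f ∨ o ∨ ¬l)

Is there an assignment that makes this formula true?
Yes

Yes, the formula is satisfiable.

One satisfying assignment is: f=False, l=True, o=False, g=True, c=False

Verification: With this assignment, all 20 clauses evaluate to true.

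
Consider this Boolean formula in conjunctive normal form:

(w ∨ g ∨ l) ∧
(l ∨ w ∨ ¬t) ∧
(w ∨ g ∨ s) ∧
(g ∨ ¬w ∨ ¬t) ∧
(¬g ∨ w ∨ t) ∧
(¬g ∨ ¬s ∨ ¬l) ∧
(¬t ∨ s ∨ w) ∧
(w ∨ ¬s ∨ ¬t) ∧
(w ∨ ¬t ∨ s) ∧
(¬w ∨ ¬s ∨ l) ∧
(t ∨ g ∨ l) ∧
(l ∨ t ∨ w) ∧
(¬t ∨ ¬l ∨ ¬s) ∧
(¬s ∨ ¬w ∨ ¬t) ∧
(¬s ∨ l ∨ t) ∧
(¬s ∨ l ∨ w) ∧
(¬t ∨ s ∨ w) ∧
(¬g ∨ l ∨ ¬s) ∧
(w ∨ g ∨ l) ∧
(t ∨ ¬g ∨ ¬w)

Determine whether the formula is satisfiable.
Yes

Yes, the formula is satisfiable.

One satisfying assignment is: w=True, s=False, t=False, l=True, g=False

Verification: With this assignment, all 20 clauses evaluate to true.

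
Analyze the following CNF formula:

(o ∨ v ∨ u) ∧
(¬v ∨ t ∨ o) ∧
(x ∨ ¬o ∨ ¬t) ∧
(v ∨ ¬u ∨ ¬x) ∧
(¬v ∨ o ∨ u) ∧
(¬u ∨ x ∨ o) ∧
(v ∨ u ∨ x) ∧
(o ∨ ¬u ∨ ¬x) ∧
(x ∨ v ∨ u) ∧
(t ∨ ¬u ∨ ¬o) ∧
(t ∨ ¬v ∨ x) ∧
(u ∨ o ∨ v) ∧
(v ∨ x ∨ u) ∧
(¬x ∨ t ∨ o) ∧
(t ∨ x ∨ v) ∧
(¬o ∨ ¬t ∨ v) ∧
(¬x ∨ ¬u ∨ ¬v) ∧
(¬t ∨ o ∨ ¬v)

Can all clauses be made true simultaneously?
Yes

Yes, the formula is satisfiable.

One satisfying assignment is: x=True, u=False, v=False, t=False, o=True

Verification: With this assignment, all 18 clauses evaluate to true.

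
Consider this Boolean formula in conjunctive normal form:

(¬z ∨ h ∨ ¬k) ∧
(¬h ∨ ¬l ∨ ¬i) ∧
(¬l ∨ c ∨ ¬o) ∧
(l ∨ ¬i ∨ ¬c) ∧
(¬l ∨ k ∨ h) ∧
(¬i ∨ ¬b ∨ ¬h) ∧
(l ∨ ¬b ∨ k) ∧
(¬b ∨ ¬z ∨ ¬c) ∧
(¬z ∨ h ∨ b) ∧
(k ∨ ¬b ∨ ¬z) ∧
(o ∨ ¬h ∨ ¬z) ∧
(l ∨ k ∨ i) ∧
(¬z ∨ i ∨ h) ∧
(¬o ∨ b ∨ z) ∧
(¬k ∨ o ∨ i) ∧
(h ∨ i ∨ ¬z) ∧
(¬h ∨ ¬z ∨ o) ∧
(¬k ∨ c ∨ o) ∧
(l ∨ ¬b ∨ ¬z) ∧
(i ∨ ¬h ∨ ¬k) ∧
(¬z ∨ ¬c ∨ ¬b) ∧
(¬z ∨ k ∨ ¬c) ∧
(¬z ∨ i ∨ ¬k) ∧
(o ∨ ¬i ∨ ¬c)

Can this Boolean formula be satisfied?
Yes

Yes, the formula is satisfiable.

One satisfying assignment is: h=False, i=True, z=False, c=False, k=False, l=False, o=False, b=False

Verification: With this assignment, all 24 clauses evaluate to true.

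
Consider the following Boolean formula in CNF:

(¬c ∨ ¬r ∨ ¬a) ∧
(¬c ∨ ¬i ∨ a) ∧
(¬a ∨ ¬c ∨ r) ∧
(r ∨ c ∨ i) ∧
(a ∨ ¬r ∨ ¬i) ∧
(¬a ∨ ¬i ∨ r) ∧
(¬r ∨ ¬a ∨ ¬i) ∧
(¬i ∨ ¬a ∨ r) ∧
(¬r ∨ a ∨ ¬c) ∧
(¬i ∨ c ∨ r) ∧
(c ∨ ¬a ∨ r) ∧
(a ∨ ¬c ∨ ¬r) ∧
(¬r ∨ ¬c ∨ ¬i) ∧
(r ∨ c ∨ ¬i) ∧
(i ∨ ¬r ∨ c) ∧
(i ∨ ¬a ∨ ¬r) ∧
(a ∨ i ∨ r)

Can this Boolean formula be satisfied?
No

No, the formula is not satisfiable.

No assignment of truth values to the variables can make all 17 clauses true simultaneously.

The formula is UNSAT (unsatisfiable).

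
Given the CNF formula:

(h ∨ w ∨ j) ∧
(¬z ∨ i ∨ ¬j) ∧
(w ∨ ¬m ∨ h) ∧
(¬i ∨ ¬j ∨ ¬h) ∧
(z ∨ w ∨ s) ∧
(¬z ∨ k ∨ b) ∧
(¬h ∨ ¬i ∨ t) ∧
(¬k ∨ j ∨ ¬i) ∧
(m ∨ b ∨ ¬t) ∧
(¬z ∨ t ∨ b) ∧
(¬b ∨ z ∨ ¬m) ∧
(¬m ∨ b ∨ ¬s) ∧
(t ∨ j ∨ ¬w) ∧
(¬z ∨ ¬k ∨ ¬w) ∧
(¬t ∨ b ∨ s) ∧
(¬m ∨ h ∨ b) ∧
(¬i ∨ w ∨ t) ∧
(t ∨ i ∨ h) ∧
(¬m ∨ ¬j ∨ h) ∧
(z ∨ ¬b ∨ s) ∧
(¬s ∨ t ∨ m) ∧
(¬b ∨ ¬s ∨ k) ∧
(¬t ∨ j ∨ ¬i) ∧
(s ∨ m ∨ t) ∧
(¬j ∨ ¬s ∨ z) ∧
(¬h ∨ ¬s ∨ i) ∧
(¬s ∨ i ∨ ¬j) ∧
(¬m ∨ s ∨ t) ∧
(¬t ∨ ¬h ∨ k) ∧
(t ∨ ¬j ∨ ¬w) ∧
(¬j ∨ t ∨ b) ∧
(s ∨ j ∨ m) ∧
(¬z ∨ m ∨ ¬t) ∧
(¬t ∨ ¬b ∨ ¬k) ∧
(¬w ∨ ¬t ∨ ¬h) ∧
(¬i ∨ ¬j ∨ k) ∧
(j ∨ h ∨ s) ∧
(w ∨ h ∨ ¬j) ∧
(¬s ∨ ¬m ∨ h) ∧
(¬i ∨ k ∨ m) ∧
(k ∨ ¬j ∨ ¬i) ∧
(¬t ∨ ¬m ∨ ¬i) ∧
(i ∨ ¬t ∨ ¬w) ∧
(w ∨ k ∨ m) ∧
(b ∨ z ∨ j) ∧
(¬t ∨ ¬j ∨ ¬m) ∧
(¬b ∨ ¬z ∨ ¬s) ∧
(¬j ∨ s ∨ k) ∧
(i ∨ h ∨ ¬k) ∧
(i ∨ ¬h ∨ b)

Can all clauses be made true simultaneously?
No

No, the formula is not satisfiable.

No assignment of truth values to the variables can make all 50 clauses true simultaneously.

The formula is UNSAT (unsatisfiable).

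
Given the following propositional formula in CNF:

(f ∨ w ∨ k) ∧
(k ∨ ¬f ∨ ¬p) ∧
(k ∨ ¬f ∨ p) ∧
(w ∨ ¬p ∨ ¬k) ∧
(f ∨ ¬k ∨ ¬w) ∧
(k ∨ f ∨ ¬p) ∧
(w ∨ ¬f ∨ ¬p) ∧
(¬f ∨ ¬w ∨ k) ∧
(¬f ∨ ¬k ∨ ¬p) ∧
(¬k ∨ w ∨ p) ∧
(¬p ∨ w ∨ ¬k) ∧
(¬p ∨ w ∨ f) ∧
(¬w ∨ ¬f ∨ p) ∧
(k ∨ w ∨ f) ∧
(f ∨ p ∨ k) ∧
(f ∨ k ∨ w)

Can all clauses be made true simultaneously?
No

No, the formula is not satisfiable.

No assignment of truth values to the variables can make all 16 clauses true simultaneously.

The formula is UNSAT (unsatisfiable).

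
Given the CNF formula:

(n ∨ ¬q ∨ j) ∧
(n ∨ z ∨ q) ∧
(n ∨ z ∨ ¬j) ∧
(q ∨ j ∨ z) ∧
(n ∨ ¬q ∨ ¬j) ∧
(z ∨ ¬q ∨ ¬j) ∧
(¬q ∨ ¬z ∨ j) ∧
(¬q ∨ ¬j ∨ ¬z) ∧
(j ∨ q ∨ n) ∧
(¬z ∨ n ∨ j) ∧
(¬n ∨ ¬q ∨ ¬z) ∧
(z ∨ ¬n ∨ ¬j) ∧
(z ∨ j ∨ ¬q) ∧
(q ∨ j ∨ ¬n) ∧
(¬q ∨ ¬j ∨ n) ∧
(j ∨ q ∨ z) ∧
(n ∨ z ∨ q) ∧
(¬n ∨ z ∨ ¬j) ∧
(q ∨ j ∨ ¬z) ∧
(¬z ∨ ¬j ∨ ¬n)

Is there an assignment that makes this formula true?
Yes

Yes, the formula is satisfiable.

One satisfying assignment is: n=False, z=True, q=False, j=True

Verification: With this assignment, all 20 clauses evaluate to true.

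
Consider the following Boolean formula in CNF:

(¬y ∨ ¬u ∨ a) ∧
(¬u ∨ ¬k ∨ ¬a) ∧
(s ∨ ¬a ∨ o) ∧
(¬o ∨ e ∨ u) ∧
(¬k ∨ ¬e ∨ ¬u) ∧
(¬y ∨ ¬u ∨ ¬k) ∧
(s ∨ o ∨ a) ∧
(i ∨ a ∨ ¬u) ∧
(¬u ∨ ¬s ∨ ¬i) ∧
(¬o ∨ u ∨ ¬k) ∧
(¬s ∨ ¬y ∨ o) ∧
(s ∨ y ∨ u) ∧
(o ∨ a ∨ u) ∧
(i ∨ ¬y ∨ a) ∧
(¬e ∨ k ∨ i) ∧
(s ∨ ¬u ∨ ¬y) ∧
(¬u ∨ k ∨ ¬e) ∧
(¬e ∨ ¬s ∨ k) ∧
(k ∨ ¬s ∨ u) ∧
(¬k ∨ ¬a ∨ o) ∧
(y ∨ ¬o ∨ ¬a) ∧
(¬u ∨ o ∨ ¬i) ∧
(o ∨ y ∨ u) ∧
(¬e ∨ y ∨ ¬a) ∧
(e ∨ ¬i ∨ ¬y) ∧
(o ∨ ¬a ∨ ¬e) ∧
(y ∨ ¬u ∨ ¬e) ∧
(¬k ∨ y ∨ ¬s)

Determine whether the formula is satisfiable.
Yes

Yes, the formula is satisfiable.

One satisfying assignment is: u=False, s=False, e=True, o=True, k=False, a=False, i=True, y=True

Verification: With this assignment, all 28 clauses evaluate to true.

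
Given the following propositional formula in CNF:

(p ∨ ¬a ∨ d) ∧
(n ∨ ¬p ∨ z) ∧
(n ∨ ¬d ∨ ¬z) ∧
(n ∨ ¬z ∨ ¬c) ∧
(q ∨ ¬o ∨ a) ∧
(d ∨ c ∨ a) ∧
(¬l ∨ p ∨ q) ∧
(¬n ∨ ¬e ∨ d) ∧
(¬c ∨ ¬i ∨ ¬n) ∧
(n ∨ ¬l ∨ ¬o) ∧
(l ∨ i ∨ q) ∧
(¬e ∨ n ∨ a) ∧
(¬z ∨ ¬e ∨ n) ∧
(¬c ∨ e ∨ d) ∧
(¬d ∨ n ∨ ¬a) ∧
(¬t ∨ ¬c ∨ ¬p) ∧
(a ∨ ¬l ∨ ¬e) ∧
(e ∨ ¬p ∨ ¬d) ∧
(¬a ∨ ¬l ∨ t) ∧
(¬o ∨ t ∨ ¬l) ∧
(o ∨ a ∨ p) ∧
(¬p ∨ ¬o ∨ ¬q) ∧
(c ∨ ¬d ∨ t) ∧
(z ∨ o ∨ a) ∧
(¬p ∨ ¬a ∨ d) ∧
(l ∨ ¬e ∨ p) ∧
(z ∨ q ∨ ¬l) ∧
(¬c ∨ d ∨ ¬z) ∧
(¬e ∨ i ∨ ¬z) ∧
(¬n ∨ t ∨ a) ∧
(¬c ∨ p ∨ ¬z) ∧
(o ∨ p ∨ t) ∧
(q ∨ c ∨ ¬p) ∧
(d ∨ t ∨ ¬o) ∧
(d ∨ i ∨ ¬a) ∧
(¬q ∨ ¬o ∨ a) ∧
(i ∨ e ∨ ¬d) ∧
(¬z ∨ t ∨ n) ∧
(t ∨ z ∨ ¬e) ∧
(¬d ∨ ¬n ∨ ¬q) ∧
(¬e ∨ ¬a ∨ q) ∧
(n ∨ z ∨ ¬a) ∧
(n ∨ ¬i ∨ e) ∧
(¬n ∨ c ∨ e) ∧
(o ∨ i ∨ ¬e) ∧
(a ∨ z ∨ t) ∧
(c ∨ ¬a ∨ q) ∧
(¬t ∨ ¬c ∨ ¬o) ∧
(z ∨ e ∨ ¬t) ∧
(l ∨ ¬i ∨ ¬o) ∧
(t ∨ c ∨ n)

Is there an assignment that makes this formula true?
No

No, the formula is not satisfiable.

No assignment of truth values to the variables can make all 51 clauses true simultaneously.

The formula is UNSAT (unsatisfiable).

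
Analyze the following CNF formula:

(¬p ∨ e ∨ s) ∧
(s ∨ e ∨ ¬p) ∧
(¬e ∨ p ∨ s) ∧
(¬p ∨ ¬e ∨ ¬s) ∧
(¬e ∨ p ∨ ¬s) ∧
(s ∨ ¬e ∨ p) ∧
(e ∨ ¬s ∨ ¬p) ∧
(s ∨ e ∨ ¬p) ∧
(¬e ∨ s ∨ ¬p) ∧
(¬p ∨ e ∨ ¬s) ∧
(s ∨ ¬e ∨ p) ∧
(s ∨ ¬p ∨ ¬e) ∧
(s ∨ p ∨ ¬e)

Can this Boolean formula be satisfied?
Yes

Yes, the formula is satisfiable.

One satisfying assignment is: e=False, s=False, p=False

Verification: With this assignment, all 13 clauses evaluate to true.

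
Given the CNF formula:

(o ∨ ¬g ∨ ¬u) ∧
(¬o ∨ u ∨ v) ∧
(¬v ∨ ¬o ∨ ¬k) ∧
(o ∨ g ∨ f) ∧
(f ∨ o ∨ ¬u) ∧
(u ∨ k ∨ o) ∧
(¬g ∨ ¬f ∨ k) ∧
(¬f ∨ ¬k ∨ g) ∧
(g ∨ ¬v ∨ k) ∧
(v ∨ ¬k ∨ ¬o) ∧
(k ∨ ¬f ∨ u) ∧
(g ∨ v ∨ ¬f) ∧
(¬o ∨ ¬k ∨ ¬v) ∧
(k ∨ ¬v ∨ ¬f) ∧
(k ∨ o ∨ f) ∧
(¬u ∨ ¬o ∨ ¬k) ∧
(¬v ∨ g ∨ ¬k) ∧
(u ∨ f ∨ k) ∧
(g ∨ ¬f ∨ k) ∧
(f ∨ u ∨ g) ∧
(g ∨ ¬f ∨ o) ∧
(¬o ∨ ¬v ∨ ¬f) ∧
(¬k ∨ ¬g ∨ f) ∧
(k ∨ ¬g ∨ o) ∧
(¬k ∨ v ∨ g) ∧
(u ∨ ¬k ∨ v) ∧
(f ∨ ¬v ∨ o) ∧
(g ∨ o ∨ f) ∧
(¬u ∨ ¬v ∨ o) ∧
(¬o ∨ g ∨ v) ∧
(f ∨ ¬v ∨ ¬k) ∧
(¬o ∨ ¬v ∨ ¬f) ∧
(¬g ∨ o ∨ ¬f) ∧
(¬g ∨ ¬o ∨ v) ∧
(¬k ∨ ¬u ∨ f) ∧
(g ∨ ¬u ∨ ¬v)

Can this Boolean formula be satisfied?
Yes

Yes, the formula is satisfiable.

One satisfying assignment is: k=False, v=True, g=True, u=True, f=False, o=True

Verification: With this assignment, all 36 clauses evaluate to true.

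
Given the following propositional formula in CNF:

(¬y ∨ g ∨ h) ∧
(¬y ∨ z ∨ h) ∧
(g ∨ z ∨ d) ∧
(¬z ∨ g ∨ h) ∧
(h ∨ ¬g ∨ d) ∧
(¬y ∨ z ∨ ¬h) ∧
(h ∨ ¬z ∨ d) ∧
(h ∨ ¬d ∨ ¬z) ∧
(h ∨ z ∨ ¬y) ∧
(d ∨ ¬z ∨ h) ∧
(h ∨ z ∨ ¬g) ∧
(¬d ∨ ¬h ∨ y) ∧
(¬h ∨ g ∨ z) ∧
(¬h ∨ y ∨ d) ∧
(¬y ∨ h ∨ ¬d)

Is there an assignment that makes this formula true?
Yes

Yes, the formula is satisfiable.

One satisfying assignment is: g=False, y=True, d=False, z=True, h=True

Verification: With this assignment, all 15 clauses evaluate to true.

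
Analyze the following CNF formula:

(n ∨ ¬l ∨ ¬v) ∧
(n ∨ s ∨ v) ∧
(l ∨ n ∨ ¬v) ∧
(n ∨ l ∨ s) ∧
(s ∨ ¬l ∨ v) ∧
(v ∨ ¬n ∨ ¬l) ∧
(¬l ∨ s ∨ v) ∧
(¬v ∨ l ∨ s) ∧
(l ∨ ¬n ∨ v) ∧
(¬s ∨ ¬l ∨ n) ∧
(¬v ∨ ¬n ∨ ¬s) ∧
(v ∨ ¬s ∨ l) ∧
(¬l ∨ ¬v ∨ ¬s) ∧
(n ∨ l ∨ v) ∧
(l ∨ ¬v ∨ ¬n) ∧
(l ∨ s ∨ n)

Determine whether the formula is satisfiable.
Yes

Yes, the formula is satisfiable.

One satisfying assignment is: l=True, s=False, n=True, v=True

Verification: With this assignment, all 16 clauses evaluate to true.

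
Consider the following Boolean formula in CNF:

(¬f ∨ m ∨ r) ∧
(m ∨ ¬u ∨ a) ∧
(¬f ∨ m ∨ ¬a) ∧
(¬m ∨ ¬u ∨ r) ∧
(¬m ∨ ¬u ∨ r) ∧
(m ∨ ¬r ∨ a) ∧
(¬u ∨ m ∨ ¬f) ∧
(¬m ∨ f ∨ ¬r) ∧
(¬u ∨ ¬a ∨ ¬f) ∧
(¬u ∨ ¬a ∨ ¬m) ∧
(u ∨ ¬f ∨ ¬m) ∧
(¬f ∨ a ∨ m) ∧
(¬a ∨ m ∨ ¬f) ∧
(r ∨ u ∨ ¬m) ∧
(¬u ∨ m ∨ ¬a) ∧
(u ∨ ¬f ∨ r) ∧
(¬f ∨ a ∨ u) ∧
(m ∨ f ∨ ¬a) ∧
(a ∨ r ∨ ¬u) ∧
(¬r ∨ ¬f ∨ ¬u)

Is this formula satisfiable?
Yes

Yes, the formula is satisfiable.

One satisfying assignment is: u=False, a=False, f=False, m=False, r=False

Verification: With this assignment, all 20 clauses evaluate to true.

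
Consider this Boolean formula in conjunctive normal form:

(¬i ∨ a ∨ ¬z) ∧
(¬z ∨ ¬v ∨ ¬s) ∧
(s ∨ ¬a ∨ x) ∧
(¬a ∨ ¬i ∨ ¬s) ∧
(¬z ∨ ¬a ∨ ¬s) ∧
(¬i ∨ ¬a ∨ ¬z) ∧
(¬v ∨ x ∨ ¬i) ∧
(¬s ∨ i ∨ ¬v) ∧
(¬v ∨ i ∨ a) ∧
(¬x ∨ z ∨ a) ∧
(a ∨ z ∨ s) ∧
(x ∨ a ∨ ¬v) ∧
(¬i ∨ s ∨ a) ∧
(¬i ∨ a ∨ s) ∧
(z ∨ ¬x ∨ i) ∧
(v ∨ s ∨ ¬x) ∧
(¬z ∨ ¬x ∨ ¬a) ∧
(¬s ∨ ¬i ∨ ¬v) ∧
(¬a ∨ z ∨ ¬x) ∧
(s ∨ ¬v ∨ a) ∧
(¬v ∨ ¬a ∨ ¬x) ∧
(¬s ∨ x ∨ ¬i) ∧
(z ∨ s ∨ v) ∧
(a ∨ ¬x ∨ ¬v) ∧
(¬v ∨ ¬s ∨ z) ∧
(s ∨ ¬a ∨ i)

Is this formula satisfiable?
Yes

Yes, the formula is satisfiable.

One satisfying assignment is: s=False, i=False, x=False, z=True, v=False, a=False

Verification: With this assignment, all 26 clauses evaluate to true.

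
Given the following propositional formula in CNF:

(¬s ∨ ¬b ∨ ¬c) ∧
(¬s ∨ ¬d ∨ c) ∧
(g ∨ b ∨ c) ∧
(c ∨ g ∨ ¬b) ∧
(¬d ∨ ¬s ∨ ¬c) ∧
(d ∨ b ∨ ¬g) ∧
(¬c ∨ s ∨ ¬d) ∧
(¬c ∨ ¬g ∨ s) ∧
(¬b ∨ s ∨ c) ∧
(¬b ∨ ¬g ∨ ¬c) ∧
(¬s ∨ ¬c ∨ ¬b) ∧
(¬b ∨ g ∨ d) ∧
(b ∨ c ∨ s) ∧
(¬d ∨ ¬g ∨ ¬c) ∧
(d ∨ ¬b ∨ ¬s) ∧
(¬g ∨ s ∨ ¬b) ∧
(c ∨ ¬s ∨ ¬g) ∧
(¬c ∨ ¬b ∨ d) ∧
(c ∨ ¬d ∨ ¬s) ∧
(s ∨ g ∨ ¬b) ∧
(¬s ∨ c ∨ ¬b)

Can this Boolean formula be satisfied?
Yes

Yes, the formula is satisfiable.

One satisfying assignment is: s=True, c=True, g=False, b=False, d=False

Verification: With this assignment, all 21 clauses evaluate to true.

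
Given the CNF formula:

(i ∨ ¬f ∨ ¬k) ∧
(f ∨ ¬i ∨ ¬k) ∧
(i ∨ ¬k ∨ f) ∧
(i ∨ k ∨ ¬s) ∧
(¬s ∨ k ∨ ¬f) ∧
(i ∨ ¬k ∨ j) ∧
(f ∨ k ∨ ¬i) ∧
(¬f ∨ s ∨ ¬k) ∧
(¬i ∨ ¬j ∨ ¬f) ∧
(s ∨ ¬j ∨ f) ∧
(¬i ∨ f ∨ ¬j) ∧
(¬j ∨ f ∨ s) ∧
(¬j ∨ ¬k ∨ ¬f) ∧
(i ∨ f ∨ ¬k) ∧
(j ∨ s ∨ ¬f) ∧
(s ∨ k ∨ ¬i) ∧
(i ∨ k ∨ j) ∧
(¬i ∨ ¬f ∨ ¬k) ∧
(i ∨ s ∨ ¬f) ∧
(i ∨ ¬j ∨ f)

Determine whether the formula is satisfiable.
No

No, the formula is not satisfiable.

No assignment of truth values to the variables can make all 20 clauses true simultaneously.

The formula is UNSAT (unsatisfiable).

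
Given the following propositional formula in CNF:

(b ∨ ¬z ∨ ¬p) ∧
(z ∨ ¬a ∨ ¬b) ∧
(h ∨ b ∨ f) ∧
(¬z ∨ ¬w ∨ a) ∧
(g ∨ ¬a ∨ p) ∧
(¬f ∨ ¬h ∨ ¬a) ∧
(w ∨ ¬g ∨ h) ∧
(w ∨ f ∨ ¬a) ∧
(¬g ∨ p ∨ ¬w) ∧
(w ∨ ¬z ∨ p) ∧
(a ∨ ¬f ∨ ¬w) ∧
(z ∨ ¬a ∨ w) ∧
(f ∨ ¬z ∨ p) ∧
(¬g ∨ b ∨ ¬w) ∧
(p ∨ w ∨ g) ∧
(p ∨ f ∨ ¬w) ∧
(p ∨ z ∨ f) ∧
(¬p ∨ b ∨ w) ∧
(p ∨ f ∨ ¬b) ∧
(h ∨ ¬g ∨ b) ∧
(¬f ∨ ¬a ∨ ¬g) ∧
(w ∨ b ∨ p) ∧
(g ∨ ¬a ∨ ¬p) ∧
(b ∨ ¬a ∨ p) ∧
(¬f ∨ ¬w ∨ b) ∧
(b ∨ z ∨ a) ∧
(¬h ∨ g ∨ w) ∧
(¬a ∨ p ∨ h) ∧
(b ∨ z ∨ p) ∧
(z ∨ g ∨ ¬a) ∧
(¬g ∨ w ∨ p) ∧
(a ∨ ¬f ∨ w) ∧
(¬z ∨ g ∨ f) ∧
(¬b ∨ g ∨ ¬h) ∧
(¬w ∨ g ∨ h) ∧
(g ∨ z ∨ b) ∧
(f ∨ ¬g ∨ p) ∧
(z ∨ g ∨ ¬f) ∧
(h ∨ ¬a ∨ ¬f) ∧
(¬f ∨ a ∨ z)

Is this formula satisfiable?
Yes

Yes, the formula is satisfiable.

One satisfying assignment is: z=False, f=False, p=True, w=False, g=False, h=False, a=False, b=True

Verification: With this assignment, all 40 clauses evaluate to true.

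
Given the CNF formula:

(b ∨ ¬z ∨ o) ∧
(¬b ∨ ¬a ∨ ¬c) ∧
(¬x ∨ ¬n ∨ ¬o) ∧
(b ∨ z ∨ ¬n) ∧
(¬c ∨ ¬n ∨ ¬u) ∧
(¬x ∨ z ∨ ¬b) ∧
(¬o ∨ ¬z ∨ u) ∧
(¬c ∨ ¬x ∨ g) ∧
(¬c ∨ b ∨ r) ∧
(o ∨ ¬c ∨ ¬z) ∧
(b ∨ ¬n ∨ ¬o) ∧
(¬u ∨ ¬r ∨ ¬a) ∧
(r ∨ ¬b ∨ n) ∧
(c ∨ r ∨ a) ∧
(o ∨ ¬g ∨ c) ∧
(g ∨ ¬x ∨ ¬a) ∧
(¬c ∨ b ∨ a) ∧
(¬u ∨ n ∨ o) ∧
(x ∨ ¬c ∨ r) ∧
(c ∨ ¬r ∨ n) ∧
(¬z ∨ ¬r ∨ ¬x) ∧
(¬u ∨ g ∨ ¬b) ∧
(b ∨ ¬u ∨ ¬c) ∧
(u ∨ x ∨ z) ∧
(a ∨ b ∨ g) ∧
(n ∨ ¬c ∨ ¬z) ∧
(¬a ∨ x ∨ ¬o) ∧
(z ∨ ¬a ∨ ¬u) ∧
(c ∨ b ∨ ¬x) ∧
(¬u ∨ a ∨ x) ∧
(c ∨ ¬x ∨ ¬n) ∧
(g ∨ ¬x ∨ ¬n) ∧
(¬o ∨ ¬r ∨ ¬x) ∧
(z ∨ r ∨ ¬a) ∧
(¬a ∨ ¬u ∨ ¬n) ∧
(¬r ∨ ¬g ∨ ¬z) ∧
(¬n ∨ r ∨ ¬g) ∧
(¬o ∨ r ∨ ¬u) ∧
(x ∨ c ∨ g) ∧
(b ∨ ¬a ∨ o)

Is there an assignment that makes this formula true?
No

No, the formula is not satisfiable.

No assignment of truth values to the variables can make all 40 clauses true simultaneously.

The formula is UNSAT (unsatisfiable).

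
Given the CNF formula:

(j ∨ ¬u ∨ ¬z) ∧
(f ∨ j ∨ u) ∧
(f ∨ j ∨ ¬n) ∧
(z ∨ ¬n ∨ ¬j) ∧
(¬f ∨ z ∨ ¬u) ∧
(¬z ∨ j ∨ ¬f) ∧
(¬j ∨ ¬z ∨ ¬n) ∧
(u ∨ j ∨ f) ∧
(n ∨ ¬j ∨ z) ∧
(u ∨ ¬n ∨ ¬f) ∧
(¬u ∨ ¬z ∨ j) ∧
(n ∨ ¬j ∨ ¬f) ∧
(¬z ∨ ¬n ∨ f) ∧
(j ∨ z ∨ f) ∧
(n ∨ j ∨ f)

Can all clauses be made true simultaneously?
Yes

Yes, the formula is satisfiable.

One satisfying assignment is: j=False, u=False, f=True, n=False, z=False

Verification: With this assignment, all 15 clauses evaluate to true.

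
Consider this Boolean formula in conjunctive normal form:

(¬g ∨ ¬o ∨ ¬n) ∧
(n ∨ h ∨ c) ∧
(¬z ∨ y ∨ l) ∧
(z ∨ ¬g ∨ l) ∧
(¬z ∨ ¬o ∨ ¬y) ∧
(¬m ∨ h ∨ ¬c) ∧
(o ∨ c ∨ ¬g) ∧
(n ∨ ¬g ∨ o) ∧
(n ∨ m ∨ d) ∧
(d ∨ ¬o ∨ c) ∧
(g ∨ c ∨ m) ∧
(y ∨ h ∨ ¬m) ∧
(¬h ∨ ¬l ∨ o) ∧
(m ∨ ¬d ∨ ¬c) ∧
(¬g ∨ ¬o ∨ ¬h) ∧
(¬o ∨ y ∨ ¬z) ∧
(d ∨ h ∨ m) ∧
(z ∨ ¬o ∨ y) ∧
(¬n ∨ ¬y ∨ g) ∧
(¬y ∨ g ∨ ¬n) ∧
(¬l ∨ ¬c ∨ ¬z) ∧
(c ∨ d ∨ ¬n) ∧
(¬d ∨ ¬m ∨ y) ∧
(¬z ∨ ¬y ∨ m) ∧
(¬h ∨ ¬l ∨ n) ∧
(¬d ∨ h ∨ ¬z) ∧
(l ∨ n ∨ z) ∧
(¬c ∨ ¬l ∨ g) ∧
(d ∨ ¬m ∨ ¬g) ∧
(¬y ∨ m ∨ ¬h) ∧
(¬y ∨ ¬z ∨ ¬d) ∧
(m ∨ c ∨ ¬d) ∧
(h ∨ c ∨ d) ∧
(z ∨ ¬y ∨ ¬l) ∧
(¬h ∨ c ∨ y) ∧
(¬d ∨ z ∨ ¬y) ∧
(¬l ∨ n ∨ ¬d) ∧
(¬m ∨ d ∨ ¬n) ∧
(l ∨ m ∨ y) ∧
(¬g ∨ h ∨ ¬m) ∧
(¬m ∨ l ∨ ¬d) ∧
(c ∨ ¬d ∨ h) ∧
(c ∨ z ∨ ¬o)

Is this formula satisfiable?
Yes

Yes, the formula is satisfiable.

One satisfying assignment is: y=True, o=False, c=False, d=False, z=True, m=True, l=False, g=False, h=True, n=False

Verification: With this assignment, all 43 clauses evaluate to true.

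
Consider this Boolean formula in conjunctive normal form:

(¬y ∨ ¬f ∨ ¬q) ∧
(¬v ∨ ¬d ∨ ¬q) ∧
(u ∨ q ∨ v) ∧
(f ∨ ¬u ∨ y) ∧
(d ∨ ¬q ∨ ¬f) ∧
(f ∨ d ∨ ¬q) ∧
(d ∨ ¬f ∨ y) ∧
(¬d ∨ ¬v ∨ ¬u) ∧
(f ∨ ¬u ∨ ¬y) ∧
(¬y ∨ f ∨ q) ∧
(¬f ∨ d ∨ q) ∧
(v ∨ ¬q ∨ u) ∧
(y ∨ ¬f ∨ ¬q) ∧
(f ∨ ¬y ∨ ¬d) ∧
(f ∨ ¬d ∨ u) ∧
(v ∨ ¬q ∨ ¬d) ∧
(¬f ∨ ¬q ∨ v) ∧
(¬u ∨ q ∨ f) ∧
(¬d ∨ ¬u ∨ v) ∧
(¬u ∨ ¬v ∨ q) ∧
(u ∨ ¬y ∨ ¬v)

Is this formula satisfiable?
Yes

Yes, the formula is satisfiable.

One satisfying assignment is: u=False, f=False, y=False, q=False, d=False, v=True

Verification: With this assignment, all 21 clauses evaluate to true.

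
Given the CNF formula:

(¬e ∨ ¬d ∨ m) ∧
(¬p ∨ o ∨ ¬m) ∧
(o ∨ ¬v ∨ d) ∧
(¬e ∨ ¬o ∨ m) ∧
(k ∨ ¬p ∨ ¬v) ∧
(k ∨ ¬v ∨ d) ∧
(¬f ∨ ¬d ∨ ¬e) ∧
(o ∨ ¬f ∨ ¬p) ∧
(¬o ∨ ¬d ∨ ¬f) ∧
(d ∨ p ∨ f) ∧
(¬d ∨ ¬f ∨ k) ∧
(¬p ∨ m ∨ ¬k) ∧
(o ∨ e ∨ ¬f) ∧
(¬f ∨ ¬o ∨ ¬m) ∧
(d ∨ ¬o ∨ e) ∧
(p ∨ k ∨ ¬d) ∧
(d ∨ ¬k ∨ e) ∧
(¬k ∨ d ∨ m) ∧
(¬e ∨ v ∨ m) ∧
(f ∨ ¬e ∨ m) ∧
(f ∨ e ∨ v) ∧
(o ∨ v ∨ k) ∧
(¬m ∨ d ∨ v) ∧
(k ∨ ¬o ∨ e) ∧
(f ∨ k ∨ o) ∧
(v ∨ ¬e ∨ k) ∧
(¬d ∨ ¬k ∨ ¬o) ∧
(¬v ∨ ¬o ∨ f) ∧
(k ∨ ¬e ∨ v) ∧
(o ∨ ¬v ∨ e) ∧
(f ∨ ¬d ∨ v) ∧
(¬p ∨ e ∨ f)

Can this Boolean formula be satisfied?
Yes

Yes, the formula is satisfiable.

One satisfying assignment is: m=True, k=True, d=True, v=True, p=False, e=True, f=False, o=False

Verification: With this assignment, all 32 clauses evaluate to true.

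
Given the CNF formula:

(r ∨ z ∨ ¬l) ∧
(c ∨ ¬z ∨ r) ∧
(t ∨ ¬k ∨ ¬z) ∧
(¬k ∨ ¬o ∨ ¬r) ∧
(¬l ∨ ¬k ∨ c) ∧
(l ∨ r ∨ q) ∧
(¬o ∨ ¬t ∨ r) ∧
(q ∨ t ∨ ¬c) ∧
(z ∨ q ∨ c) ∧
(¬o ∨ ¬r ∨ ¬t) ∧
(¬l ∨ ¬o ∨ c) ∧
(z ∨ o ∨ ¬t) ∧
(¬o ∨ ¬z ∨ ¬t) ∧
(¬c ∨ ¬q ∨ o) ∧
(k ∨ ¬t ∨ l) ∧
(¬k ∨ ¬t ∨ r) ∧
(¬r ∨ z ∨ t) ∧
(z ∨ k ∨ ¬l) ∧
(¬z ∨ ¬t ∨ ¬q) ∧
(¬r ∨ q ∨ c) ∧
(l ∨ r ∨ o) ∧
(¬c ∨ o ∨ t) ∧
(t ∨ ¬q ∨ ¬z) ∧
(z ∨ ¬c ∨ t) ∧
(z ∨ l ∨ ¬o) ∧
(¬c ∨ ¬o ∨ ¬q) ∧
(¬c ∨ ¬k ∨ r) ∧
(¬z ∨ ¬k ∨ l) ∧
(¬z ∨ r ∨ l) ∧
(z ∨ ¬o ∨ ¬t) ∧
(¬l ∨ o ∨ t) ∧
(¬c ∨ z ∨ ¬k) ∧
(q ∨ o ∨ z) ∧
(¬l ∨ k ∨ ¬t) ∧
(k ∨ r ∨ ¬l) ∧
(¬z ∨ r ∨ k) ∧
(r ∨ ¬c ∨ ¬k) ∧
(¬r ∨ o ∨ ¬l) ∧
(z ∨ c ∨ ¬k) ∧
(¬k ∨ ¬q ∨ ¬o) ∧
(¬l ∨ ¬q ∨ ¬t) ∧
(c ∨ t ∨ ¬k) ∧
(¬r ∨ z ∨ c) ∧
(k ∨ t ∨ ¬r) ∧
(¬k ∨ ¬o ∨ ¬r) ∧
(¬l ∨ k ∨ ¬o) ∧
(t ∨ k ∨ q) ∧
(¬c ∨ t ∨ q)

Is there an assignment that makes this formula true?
No

No, the formula is not satisfiable.

No assignment of truth values to the variables can make all 48 clauses true simultaneously.

The formula is UNSAT (unsatisfiable).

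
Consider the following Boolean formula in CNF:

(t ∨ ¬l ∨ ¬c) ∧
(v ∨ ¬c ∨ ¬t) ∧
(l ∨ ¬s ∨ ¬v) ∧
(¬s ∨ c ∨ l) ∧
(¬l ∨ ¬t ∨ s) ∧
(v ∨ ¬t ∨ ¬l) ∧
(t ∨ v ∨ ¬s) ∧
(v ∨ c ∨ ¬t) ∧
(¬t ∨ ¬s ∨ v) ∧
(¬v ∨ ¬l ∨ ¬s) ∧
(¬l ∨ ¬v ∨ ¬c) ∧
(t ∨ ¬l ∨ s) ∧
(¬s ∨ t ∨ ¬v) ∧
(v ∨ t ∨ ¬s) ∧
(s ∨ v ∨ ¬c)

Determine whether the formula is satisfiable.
Yes

Yes, the formula is satisfiable.

One satisfying assignment is: t=False, l=False, s=False, c=False, v=False

Verification: With this assignment, all 15 clauses evaluate to true.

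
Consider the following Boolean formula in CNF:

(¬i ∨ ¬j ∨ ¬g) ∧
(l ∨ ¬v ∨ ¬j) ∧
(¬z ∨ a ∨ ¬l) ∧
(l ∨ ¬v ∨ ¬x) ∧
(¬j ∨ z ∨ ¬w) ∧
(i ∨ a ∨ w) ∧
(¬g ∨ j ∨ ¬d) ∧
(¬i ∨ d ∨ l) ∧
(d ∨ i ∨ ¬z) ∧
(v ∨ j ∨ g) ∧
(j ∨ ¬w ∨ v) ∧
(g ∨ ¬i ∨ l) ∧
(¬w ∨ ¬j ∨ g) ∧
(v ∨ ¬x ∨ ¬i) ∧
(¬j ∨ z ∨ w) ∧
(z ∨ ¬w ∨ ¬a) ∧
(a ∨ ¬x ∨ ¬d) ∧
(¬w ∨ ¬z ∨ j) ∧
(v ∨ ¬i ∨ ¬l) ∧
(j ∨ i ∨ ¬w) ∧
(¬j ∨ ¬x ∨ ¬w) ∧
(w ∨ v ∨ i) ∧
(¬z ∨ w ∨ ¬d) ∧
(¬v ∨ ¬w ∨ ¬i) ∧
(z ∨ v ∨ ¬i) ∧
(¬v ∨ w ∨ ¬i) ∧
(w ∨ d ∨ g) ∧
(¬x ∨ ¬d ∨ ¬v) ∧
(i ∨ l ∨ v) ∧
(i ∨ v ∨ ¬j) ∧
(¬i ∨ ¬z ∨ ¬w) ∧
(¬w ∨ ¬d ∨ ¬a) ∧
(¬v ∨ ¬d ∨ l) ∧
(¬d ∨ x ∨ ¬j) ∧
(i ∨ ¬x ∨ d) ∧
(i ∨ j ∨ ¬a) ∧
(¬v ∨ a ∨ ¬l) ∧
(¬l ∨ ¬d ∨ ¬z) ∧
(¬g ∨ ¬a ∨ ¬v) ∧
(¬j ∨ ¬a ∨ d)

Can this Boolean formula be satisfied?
No

No, the formula is not satisfiable.

No assignment of truth values to the variables can make all 40 clauses true simultaneously.

The formula is UNSAT (unsatisfiable).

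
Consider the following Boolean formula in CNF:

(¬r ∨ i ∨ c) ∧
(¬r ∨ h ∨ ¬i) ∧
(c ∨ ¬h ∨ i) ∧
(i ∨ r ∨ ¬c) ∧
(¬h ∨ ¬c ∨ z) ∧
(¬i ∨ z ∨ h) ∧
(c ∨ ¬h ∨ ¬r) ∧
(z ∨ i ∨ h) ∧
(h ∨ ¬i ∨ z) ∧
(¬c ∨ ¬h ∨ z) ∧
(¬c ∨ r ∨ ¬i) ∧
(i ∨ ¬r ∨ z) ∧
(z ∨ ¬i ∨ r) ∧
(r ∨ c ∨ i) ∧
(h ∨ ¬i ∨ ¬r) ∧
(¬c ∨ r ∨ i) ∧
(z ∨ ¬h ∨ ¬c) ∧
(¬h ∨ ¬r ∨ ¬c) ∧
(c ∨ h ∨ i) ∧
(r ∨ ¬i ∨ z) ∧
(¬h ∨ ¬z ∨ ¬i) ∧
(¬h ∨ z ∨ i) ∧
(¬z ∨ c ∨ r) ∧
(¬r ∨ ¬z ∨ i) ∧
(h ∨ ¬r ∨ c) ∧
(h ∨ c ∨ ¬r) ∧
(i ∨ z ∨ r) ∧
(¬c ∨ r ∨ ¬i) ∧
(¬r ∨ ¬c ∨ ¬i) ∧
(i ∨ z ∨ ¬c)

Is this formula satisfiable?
No

No, the formula is not satisfiable.

No assignment of truth values to the variables can make all 30 clauses true simultaneously.

The formula is UNSAT (unsatisfiable).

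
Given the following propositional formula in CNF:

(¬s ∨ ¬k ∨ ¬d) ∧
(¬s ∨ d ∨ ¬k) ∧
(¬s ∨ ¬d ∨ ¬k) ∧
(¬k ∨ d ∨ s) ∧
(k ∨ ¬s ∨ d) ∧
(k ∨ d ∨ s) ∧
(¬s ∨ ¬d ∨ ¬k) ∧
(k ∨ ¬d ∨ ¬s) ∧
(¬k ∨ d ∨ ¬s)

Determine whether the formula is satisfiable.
Yes

Yes, the formula is satisfiable.

One satisfying assignment is: s=False, k=False, d=True

Verification: With this assignment, all 9 clauses evaluate to true.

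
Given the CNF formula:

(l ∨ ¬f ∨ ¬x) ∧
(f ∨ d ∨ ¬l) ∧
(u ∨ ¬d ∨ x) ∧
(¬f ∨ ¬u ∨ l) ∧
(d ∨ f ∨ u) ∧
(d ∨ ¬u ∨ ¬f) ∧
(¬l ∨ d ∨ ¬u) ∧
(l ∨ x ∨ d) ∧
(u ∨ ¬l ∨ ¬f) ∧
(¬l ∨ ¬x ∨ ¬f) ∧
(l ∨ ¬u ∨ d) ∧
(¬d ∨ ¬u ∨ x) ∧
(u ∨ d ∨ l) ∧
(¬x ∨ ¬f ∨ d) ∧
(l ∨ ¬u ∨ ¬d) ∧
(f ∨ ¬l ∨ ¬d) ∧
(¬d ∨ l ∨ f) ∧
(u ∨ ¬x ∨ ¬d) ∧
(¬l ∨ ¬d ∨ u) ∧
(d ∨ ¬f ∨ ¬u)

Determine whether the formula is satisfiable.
No

No, the formula is not satisfiable.

No assignment of truth values to the variables can make all 20 clauses true simultaneously.

The formula is UNSAT (unsatisfiable).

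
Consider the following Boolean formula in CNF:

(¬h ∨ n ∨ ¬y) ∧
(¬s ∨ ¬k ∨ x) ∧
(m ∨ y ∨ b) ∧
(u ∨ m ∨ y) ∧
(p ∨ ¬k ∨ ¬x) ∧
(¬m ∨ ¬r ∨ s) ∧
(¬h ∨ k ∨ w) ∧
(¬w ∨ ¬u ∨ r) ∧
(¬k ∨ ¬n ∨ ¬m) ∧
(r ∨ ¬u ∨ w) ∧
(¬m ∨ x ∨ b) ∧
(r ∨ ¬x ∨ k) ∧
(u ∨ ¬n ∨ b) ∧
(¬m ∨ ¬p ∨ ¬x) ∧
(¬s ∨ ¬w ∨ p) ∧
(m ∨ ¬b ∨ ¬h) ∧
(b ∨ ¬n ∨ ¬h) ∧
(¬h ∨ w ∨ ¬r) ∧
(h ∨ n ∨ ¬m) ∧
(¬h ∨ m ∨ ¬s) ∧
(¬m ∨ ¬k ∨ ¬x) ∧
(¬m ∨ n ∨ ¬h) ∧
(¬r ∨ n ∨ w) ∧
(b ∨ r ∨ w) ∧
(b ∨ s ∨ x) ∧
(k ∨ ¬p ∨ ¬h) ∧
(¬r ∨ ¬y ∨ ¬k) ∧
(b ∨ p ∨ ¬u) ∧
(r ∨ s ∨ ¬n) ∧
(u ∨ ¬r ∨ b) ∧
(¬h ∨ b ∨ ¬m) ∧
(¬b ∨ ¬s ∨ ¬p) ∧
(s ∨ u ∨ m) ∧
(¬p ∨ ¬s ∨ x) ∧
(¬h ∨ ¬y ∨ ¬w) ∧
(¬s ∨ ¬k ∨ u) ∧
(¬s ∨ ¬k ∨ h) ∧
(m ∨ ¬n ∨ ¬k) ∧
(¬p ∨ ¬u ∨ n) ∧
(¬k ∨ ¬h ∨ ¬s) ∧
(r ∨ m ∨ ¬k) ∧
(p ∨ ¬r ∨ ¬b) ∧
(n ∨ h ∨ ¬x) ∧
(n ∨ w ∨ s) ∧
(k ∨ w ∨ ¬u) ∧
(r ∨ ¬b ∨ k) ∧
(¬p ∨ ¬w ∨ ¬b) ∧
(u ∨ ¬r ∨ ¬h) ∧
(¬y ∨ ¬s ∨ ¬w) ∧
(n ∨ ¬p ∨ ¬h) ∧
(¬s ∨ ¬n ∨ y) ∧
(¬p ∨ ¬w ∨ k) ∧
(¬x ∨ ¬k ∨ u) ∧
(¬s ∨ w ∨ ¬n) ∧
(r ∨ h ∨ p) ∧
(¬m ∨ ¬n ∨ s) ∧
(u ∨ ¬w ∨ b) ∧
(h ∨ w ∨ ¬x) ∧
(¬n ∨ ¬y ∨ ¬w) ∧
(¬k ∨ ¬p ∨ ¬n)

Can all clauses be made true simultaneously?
No

No, the formula is not satisfiable.

No assignment of truth values to the variables can make all 60 clauses true simultaneously.

The formula is UNSAT (unsatisfiable).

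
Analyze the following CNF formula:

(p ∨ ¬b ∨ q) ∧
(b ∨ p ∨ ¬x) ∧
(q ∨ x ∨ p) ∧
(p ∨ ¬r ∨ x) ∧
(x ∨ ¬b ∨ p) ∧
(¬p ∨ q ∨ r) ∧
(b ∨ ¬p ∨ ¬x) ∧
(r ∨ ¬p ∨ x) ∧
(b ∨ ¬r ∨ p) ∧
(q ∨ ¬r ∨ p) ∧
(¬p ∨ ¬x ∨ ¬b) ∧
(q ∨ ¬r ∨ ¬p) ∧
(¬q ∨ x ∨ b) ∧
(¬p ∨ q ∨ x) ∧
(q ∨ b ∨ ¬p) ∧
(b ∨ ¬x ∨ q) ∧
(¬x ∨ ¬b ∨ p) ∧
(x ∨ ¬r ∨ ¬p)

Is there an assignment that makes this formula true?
No

No, the formula is not satisfiable.

No assignment of truth values to the variables can make all 18 clauses true simultaneously.

The formula is UNSAT (unsatisfiable).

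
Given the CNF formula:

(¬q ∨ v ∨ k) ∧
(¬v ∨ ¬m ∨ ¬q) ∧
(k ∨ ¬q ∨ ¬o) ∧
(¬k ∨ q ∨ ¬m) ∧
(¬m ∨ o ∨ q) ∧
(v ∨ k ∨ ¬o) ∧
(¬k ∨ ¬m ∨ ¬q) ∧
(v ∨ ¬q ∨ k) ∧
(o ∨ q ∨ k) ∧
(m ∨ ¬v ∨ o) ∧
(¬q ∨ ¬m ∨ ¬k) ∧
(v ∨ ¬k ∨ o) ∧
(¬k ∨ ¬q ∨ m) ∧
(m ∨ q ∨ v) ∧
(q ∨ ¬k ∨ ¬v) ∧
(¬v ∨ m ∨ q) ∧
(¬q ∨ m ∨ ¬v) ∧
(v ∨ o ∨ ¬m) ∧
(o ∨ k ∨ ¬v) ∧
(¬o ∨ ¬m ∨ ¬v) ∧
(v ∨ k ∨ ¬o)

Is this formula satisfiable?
No

No, the formula is not satisfiable.

No assignment of truth values to the variables can make all 21 clauses true simultaneously.

The formula is UNSAT (unsatisfiable).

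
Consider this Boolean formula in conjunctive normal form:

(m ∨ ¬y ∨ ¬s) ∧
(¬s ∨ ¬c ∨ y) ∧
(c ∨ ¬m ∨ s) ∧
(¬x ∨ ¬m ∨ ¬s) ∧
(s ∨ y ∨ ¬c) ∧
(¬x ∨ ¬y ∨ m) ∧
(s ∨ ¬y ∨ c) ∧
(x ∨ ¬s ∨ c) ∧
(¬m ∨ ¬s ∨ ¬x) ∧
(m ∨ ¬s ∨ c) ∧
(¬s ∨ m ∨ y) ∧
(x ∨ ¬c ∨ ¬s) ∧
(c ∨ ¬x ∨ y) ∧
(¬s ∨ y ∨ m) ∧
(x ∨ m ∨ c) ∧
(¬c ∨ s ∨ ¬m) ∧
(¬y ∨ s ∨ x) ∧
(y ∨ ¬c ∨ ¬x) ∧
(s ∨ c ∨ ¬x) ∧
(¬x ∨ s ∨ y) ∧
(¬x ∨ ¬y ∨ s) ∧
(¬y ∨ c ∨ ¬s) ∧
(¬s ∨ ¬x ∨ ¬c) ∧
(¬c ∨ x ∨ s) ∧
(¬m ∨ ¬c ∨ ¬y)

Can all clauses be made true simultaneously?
No

No, the formula is not satisfiable.

No assignment of truth values to the variables can make all 25 clauses true simultaneously.

The formula is UNSAT (unsatisfiable).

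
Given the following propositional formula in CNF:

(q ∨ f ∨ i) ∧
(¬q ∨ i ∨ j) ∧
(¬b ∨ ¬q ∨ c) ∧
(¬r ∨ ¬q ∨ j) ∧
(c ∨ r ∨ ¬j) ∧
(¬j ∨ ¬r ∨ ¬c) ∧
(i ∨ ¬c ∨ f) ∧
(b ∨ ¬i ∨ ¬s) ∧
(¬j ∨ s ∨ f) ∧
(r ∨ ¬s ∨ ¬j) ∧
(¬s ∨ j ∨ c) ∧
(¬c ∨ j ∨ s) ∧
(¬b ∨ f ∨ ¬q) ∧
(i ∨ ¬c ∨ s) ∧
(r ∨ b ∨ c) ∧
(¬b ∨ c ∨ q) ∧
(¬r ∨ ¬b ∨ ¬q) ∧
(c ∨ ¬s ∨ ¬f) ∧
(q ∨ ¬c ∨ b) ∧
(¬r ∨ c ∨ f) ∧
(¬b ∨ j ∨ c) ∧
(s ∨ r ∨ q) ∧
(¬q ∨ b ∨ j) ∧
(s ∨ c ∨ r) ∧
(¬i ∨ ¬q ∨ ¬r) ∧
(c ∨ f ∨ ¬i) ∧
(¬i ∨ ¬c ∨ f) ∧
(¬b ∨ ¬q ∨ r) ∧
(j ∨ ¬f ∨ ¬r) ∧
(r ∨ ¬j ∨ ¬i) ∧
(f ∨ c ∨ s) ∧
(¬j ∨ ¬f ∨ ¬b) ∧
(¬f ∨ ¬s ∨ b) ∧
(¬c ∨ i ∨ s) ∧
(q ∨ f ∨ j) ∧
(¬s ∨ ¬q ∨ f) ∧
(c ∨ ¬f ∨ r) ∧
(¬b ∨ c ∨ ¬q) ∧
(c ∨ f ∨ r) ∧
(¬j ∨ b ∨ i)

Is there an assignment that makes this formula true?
Yes

Yes, the formula is satisfiable.

One satisfying assignment is: i=True, b=False, c=False, f=True, j=True, r=True, s=False, q=False

Verification: With this assignment, all 40 clauses evaluate to true.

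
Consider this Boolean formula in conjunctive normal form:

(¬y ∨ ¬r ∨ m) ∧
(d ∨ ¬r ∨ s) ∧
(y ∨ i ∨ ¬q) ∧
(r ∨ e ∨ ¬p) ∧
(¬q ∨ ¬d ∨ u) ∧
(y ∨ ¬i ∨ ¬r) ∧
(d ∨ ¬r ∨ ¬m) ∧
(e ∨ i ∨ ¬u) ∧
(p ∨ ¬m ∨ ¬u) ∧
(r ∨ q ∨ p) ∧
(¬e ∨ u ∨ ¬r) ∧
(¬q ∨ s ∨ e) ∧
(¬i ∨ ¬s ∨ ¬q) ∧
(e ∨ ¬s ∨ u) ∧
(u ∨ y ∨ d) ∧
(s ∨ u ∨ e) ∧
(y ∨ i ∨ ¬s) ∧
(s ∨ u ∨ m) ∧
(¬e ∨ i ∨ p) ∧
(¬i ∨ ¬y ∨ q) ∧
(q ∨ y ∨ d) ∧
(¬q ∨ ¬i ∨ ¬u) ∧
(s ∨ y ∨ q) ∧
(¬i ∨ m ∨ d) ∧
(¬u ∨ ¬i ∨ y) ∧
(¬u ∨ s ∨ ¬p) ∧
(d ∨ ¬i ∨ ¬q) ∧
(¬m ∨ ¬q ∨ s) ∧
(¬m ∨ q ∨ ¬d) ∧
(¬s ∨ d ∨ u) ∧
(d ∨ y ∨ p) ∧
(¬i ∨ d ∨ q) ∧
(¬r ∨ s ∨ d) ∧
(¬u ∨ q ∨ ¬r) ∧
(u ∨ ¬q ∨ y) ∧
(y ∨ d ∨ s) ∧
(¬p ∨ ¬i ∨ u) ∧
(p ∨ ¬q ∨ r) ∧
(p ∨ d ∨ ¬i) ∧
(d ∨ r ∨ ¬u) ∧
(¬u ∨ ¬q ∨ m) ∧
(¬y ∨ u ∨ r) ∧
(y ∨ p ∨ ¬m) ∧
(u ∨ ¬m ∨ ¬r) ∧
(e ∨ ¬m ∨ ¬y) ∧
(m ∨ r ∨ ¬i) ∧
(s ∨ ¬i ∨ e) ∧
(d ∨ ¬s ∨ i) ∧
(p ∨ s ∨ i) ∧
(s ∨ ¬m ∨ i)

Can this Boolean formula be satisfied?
Yes

Yes, the formula is satisfiable.

One satisfying assignment is: y=True, m=True, u=True, s=True, d=True, r=True, e=True, p=True, q=True, i=False

Verification: With this assignment, all 50 clauses evaluate to true.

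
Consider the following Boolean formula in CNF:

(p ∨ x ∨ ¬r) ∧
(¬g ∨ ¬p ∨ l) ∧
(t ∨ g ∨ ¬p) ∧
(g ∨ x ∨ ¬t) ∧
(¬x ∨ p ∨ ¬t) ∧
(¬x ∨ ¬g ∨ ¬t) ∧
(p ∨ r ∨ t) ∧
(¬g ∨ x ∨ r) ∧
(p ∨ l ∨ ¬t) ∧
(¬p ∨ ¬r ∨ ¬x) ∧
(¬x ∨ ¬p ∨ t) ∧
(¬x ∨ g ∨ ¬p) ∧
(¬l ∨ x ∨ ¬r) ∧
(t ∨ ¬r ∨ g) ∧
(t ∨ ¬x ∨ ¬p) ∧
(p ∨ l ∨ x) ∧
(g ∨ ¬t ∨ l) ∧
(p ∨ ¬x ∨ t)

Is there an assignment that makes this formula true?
No

No, the formula is not satisfiable.

No assignment of truth values to the variables can make all 18 clauses true simultaneously.

The formula is UNSAT (unsatisfiable).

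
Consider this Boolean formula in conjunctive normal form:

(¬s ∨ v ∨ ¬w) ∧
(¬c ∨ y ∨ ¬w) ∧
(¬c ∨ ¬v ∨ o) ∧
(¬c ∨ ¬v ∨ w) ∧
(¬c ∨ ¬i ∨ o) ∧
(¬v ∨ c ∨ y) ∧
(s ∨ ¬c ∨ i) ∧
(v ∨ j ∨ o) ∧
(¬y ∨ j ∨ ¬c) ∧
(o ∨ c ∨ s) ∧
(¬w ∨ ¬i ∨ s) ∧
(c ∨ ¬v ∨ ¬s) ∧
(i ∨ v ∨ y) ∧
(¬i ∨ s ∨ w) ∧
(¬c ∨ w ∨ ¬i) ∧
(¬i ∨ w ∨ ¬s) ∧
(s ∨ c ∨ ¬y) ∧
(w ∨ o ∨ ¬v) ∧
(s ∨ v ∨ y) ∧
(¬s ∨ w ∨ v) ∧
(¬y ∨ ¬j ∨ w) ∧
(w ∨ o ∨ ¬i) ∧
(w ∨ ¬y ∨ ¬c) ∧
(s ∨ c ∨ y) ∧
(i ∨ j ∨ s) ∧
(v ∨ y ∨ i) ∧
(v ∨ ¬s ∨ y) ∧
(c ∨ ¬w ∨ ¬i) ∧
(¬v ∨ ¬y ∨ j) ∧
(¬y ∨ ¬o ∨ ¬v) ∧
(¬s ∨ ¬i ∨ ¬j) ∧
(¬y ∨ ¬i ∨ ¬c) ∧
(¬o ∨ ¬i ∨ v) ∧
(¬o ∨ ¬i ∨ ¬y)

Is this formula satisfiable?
No

No, the formula is not satisfiable.

No assignment of truth values to the variables can make all 34 clauses true simultaneously.

The formula is UNSAT (unsatisfiable).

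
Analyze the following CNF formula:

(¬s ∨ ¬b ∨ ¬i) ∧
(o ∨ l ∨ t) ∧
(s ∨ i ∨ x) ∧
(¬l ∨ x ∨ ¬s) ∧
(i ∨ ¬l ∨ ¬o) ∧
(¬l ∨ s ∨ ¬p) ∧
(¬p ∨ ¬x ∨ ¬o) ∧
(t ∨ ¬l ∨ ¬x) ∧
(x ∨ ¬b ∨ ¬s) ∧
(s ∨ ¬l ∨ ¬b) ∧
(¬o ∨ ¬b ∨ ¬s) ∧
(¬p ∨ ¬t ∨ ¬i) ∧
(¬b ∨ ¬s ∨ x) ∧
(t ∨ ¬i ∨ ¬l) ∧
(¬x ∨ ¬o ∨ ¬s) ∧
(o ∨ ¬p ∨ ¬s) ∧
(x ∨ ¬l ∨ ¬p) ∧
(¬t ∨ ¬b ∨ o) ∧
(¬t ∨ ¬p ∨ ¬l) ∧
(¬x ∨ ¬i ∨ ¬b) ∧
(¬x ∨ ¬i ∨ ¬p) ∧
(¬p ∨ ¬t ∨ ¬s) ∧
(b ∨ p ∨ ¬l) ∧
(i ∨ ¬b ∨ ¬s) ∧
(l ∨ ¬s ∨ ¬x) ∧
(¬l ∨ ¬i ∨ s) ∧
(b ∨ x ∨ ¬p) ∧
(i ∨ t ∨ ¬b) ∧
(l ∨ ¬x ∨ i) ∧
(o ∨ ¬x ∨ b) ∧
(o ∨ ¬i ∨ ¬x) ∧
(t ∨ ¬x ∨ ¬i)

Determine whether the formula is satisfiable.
Yes

Yes, the formula is satisfiable.

One satisfying assignment is: b=False, t=False, o=True, x=False, s=True, p=False, l=False, i=False

Verification: With this assignment, all 32 clauses evaluate to true.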